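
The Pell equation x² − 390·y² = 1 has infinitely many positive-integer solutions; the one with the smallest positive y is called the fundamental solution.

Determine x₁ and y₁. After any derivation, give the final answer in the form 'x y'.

79 4

√390 = [19; 1,2,1,38, …], period ℓ=4 (even) → k=3
step 0: (19, 1)  from 19·(1,0) + (0,1)
step 1: (20, 1)  from 1·(19,1) + (1,0)
step 2: (59, 3)  from 2·(20,1) + (19,1)
step 3: (79, 4)  from 1·(59,3) + (20,1)
→ (79, 4).  Check: 79²=6241, 390·4²=6240, difference 1.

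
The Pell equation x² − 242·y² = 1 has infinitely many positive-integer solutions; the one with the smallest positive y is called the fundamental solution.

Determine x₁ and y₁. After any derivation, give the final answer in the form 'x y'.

19601 1260

√242 = [15; 1,1,3,1,14,1,3,1,1,30, …], period ℓ=10 (even) → k=9
step 0: (15, 1)  from 15·(1,0) + (0,1)
step 1: (16, 1)  from 1·(15,1) + (1,0)
…
step 5: (2069, 133)  from 14·(140,9) + (109,7)
step 6: (2209, 142)  from 1·(2069,133) + (140,9)
…
step 8: (10905, 701)  from 1·(8696,559) + (2209,142)
step 9: (19601, 1260)  from 1·(10905,701) + (8696,559)
→ (19601, 1260).  Check: 19601²=384199201, 242·1260²=384199200, difference 1.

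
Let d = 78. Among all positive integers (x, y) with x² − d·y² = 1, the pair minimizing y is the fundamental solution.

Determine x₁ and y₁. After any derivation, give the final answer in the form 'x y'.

53 6

√78 → a₀=8, period (1,4,1,16); ℓ=4 even so k=3
a_0=8:  p_0=8·1+0=8,  q_0=8·0+1=1
a_1=1:  p_1=1·8+1=9,  q_1=1·1+0=1
a_2=4:  p_2=4·9+8=44,  q_2=4·1+1=5
a_3=1:  p_3=1·44+9=53,  q_3=1·5+1=6
(x₁, y₁) = (53, 6);  53² − 78·6² = 1 ✓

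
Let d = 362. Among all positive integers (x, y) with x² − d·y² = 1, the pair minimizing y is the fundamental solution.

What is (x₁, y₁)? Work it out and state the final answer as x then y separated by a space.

723 38

√362 = [19; 38, …], period ℓ=1 (odd) → k=1
k=0  a_k=19  p_k/q_k = 19/1
k=1  a_k=38  p_k/q_k = 723/38
(x₁, y₁) = (723, 38);  723² − 362·38² = 1 ✓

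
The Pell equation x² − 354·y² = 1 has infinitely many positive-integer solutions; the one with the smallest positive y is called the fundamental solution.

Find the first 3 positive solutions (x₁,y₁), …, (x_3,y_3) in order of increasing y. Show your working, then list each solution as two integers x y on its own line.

d=354: √d = [18; 1,4,2,2,18,2,2,4,1,36] (ℓ=10, even), read p_9/q_9
step 0: (18, 1)  from 18·(1,0) + (0,1)
step 1: (19, 1)  from 1·(18,1) + (1,0)
step 2: (94, 5)  from 4·(19,1) + (18,1)
step 3: (207, 11)  from 2·(94,5) + (19,1)
step 4: (508, 27)  from 2·(207,11) + (94,5)
step 5: (9351, 497)  from 18·(508,27) + (207,11)
step 6: (19210, 1021)  from 2·(9351,497) + (508,27)
…
step 8: (210294, 11177)  from 4·(47771,2539) + (19210,1021)
step 9: (258065, 13716)  from 1·(210294,11177) + (47771,2539)
(x₁, y₁) = (258065, 13716);  258065² − 354·13716² = 1 ✓
k=2:  x_2 = 258065·258065+354·13716·13716 = 133195088449,  y_2 = 258065·13716+13716·258065 = 7079239080
k=3:  x_3 = 258065·133195088449+354·13716·7079239080 = 68745981000924305,  y_3 = 258065·7079239080+13716·133195088449 = 3653807666346684

258065 13716
133195088449 7079239080
68745981000924305 3653807666346684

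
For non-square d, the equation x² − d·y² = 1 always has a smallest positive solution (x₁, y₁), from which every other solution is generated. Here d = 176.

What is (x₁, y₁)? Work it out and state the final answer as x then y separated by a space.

d=176: √d = [13; 3,1,3,26] (ℓ=4, even), read p_3/q_3
step 0: (13, 1)  from 13·(1,0) + (0,1)
step 1: (40, 3)  from 3·(13,1) + (1,0)
step 2: (53, 4)  from 1·(40,3) + (13,1)
step 3: (199, 15)  from 3·(53,4) + (40,3)
(x₁, y₁) = (199, 15);  199² − 176·15² = 1 ✓

199 15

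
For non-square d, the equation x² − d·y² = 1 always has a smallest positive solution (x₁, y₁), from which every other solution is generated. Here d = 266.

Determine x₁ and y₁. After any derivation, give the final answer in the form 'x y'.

√266 = [16; 3,4,3,32, …], period ℓ=4 (even) → k=3
step 0: (16, 1)  from 16·(1,0) + (0,1)
step 1: (49, 3)  from 3·(16,1) + (1,0)
step 2: (212, 13)  from 4·(49,3) + (16,1)
step 3: (685, 42)  from 3·(212,13) + (49,3)
fundamental: x₁=685, y₁=42  (since 469225 − 266·1764 = 1)

685 42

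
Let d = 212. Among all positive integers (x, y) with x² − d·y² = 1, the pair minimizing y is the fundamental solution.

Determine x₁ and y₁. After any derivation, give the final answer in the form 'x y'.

66249 4550

d=212: √d = [14; 1,1,3,1,1,…,1,1,28] (ℓ=14, even), read p_13/q_13
step 0: (14, 1)  from 14·(1,0) + (0,1)
step 1: (15, 1)  from 1·(14,1) + (1,0)
step 2: (29, 2)  from 1·(15,1) + (14,1)
step 3: (102, 7)  from 3·(29,2) + (15,1)
step 4: (131, 9)  from 1·(102,7) + (29,2)
…
step 6: (364, 25)  from 1·(233,16) + (131,9)
step 7: (2417, 166)  from 6·(364,25) + (233,16)
step 8: (2781, 191)  from 1·(2417,166) + (364,25)
step 9: (5198, 357)  from 1·(2781,191) + (2417,166)
…
step 11: (29135, 2001)  from 3·(7979,548) + (5198,357)
step 12: (37114, 2549)  from 1·(29135,2001) + (7979,548)
step 13: (66249, 4550)  from 1·(37114,2549) + (29135,2001)
(x₁, y₁) = (66249, 4550);  66249² − 212·4550² = 1 ✓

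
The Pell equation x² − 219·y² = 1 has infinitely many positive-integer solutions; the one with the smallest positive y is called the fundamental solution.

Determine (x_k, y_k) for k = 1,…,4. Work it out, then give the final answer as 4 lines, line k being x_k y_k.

√219 → a₀=14, period (1,3,1,28); ℓ=4 even so k=3
k=0  a_k=14  p_k/q_k = 14/1
…
k=2  a_k=3  p_k/q_k = 59/4
k=3  a_k=1  p_k/q_k = 74/5
→ (74, 5).  Check: 74²=5476, 219·5²=5475, difference 1.
n=2: (74,5)∘(74,5) = (74·74+219·5·5, 74·5+5·74) = (10951,740)
n=3: (10951,740)∘(74,5) = (74·10951+219·5·740, 74·740+5·10951) = (1620674,109515)
n=4: (1620674,109515)∘(74,5) = (74·1620674+219·5·109515, 74·109515+5·1620674) = (239848801,16207480)

74 5
10951 740
1620674 109515
239848801 16207480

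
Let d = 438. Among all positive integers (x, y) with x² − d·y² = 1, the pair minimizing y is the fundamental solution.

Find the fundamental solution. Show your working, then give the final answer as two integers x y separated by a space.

293 14

d=438: √d = [20; 1,12,1,40] (ℓ=4, even), read p_3/q_3
i=0: a=20 ⇒ p=20, q=1
…
i=2: a=12 ⇒ p=272, q=13
i=3: a=1 ⇒ p=293, q=14
fundamental: x₁=293, y₁=14  (since 85849 − 438·196 = 1)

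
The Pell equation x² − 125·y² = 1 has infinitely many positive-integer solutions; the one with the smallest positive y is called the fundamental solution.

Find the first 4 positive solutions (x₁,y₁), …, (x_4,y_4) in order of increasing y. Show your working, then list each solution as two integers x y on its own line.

√125 → a₀=11, period (5,1,1,5,22); ℓ=5 odd so k=9
a_0=11:  p_0=11·1+0=11,  q_0=11·0+1=1
…
a_2=1:  p_2=1·56+11=67,  q_2=1·5+1=6
a_3=1:  p_3=1·67+56=123,  q_3=1·6+5=11
a_4=5:  p_4=5·123+67=682,  q_4=5·11+6=61
a_5=22:  p_5=22·682+123=15127,  q_5=22·61+11=1353
a_6=5:  p_6=5·15127+682=76317,  q_6=5·1353+61=6826
a_7=1:  p_7=1·76317+15127=91444,  q_7=1·6826+1353=8179
a_8=1:  p_8=1·91444+76317=167761,  q_8=1·8179+6826=15005
a_9=5:  p_9=5·167761+91444=930249,  q_9=5·15005+8179=83204
fundamental: x₁=930249, y₁=83204  (since 865363202001 − 125·6922905616 = 1)
k=2:  x_2 = 930249·930249+125·83204·83204 = 1730726404001,  y_2 = 930249·83204+83204·930249 = 154800875592
k=3:  x_3 = 930249·1730726404001+125·83204·154800875592 = 3220013013190122249,  y_3 = 930249·154800875592+83204·1730726404001 = 288006719437081612
k=4:  x_4 = 930249·3220013013190122249+125·83204·288006719437081612 = 5990827771012465337616001,  y_4 = 930249·288006719437081612+83204·3220013013190122249 = 535835925499096664087184

930249 83204
1730726404001 154800875592
3220013013190122249 288006719437081612
5990827771012465337616001 535835925499096664087184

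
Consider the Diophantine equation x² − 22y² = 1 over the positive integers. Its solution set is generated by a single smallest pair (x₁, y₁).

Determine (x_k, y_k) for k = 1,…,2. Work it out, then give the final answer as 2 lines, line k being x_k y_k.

[4; 1,2,4,2,1,8] for √22; ℓ=6 ⇒ convergent index 5
k=0  a_k=4  p_k/q_k = 4/1
…
k=2  a_k=2  p_k/q_k = 14/3
k=3  a_k=4  p_k/q_k = 61/13
k=4  a_k=2  p_k/q_k = 136/29
k=5  a_k=1  p_k/q_k = 197/42
fundamental: x₁=197, y₁=42  (since 38809 − 22·1764 = 1)
(x_2, y_2) = (197·197 + 22·42·42, 197·42 + 42·197) = (77617, 16548)

197 42
77617 16548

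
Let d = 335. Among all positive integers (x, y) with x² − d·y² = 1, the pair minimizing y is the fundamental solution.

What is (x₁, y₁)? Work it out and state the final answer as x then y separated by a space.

604 33

d=335: √d = [18; 3,3,3,36] (ℓ=4, even), read p_3/q_3
a_0=18:  p_0=18·1+0=18,  q_0=18·0+1=1
a_1=3:  p_1=3·18+1=55,  q_1=3·1+0=3
a_2=3:  p_2=3·55+18=183,  q_2=3·3+1=10
a_3=3:  p_3=3·183+55=604,  q_3=3·10+3=33
(x₁, y₁) = (604, 33);  604² − 335·33² = 1 ✓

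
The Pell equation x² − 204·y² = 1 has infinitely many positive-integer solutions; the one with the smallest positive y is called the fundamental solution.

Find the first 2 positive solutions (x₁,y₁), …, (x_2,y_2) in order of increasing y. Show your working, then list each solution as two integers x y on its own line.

4999 350
49980001 3499300

d=204: √d = [14; 3,1,1,6,1,1,3,28] (ℓ=8, even), read p_7/q_7
step 0: (14, 1)  from 14·(1,0) + (0,1)
…
step 2: (57, 4)  from 1·(43,3) + (14,1)
step 3: (100, 7)  from 1·(57,4) + (43,3)
…
step 6: (1414, 99)  from 1·(757,53) + (657,46)
step 7: (4999, 350)  from 3·(1414,99) + (757,53)
→ (4999, 350).  Check: 4999²=24990001, 204·350²=24990000, difference 1.
(4999+350√204)^2 = 49980001 + 3499300√204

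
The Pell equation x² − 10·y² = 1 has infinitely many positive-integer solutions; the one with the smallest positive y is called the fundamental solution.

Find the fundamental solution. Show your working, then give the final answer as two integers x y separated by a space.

[3; 6] for √10; ℓ=1 ⇒ convergent index 1
step 0: (3, 1)  from 3·(1,0) + (0,1)
step 1: (19, 6)  from 6·(3,1) + (1,0)
→ (19, 6).  Check: 19²=361, 10·6²=360, difference 1.

19 6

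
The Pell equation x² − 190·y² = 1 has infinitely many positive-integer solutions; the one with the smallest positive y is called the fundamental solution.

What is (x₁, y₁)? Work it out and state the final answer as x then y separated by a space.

52021 3774

√190 = [13; 1,3,1,1,1,…,3,1,26, …], period ℓ=14 (even) → k=13
step 0: (13, 1)  from 13·(1,0) + (0,1)
step 1: (14, 1)  from 1·(13,1) + (1,0)
step 2: (55, 4)  from 3·(14,1) + (13,1)
step 3: (69, 5)  from 1·(55,4) + (14,1)
step 4: (124, 9)  from 1·(69,5) + (55,4)
step 5: (193, 14)  from 1·(124,9) + (69,5)
step 6: (510, 37)  from 2·(193,14) + (124,9)
step 7: (1213, 88)  from 2·(510,37) + (193,14)
…
step 11: (11234, 815)  from 1·(7085,514) + (4149,301)
step 12: (40787, 2959)  from 3·(11234,815) + (7085,514)
step 13: (52021, 3774)  from 1·(40787,2959) + (11234,815)
→ (52021, 3774).  Check: 52021²=2706184441, 190·3774²=2706184440, difference 1.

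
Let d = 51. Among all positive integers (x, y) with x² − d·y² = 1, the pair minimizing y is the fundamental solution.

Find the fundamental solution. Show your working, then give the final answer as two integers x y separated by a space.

d=51: √d = [7; 7,14] (ℓ=2, even), read p_1/q_1
i=0: a=7 ⇒ p=7, q=1
i=1: a=7 ⇒ p=50, q=7
fundamental: x₁=50, y₁=7  (since 2500 − 51·49 = 1)

50 7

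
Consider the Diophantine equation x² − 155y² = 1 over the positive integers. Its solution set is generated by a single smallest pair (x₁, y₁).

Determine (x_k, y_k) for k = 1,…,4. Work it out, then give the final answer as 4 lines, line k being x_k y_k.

d=155: √d = [12; 2,4,2,24] (ℓ=4, even), read p_3/q_3
i=0: a=12 ⇒ p=12, q=1
i=1: a=2 ⇒ p=25, q=2
i=2: a=4 ⇒ p=112, q=9
i=3: a=2 ⇒ p=249, q=20
fundamental: x₁=249, y₁=20  (since 62001 − 155·400 = 1)
(249+20√155)^2 = 124001 + 9960√155
(249+20√155)^3 = 61752249 + 4960060√155
(249+20√155)^4 = 30752496001 + 2470099920√155

249 20
124001 9960
61752249 4960060
30752496001 2470099920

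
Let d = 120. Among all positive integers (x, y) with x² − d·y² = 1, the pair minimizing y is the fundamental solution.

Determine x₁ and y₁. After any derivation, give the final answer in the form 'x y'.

11 1

√120 = [10; 1,20, …], period ℓ=2 (even) → k=1
i=0: a=10 ⇒ p=10, q=1
i=1: a=1 ⇒ p=11, q=1
→ (11, 1).  Check: 11²=121, 120·1²=120, difference 1.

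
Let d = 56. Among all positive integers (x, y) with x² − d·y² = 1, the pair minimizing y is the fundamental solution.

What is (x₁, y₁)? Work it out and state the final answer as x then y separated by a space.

√56 → a₀=7, period (2,14); ℓ=2 even so k=1
a_0=7:  p_0=7·1+0=7,  q_0=7·0+1=1
a_1=2:  p_1=2·7+1=15,  q_1=2·1+0=2
(x₁, y₁) = (15, 2);  15² − 56·2² = 1 ✓

15 2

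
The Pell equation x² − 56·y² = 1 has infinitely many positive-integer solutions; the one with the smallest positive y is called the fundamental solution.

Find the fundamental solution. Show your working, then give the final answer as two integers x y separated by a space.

[7; 2,14] for √56; ℓ=2 ⇒ convergent index 1
i=0: a=7 ⇒ p=7, q=1
i=1: a=2 ⇒ p=15, q=2
(x₁, y₁) = (15, 2);  15² − 56·2² = 1 ✓

15 2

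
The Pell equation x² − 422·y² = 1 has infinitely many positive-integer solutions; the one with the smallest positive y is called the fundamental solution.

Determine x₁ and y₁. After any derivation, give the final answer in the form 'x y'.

7022501 341850

[20; 1,1,5,2,1,…,1,1,40] for √422; ℓ=14 ⇒ convergent index 13
i=0: a=20 ⇒ p=20, q=1
i=1: a=1 ⇒ p=21, q=1
i=2: a=1 ⇒ p=41, q=2
i=3: a=5 ⇒ p=226, q=11
…
i=10: a=2 ⇒ p=598859, q=29152
i=11: a=5 ⇒ p=3211821, q=156349
i=12: a=1 ⇒ p=3810680, q=185501
i=13: a=1 ⇒ p=7022501, q=341850
(x₁, y₁) = (7022501, 341850);  7022501² − 422·341850² = 1 ✓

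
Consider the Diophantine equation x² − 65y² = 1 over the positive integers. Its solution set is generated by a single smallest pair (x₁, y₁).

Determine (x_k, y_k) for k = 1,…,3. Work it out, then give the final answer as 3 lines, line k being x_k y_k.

129 16
33281 4128
8586369 1065008

d=65: √d = [8; 16] (ℓ=1, odd), read p_1/q_1
k=0  a_k=8  p_k/q_k = 8/1
k=1  a_k=16  p_k/q_k = 129/16
(x₁, y₁) = (129, 16);  129² − 65·16² = 1 ✓
k=2:  x_2 = 129·129+65·16·16 = 33281,  y_2 = 129·16+16·129 = 4128
k=3:  x_3 = 129·33281+65·16·4128 = 8586369,  y_3 = 129·4128+16·33281 = 1065008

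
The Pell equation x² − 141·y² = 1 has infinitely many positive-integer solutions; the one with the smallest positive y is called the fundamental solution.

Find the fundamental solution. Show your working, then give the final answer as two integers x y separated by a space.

95 8

[11; 1,6,1,22] for √141; ℓ=4 ⇒ convergent index 3
k=0  a_k=11  p_k/q_k = 11/1
k=1  a_k=1  p_k/q_k = 12/1
k=2  a_k=6  p_k/q_k = 83/7
k=3  a_k=1  p_k/q_k = 95/8
fundamental: x₁=95, y₁=8  (since 9025 − 141·64 = 1)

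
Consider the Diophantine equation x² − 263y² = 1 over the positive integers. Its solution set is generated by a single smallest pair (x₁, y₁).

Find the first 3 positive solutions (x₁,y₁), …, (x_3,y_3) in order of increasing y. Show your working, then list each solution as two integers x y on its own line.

[16; 4,1,1,1,1,15,1,1,1,1,4,32] for √263; ℓ=12 ⇒ convergent index 11
k=0  a_k=16  p_k/q_k = 16/1
k=1  a_k=4  p_k/q_k = 65/4
…
k=3  a_k=1  p_k/q_k = 146/9
k=4  a_k=1  p_k/q_k = 227/14
k=5  a_k=1  p_k/q_k = 373/23
k=6  a_k=15  p_k/q_k = 5822/359
…
k=8  a_k=1  p_k/q_k = 12017/741
…
k=10  a_k=1  p_k/q_k = 30229/1864
k=11  a_k=4  p_k/q_k = 139128/8579
→ (139128, 8579).  Check: 139128²=19356600384, 263·8579²=19356600383, difference 1.
(x_2, y_2) = (139128·139128 + 263·8579·8579, 139128·8579 + 8579·139128) = (38713200767, 2387158224)
(x_3, y_3) = (139128·38713200767 + 263·8579·2387158224, 139128·2387158224 + 8579·38713200767) = (10772180392483224, 664241098768765)

139128 8579
38713200767 2387158224
10772180392483224 664241098768765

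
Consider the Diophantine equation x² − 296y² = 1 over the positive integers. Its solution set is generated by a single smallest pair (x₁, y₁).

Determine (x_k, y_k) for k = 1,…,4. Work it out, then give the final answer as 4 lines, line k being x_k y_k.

d=296: √d = [17; 4,1,7,1,4,34] (ℓ=6, even), read p_5/q_5
k=0  a_k=17  p_k/q_k = 17/1
…
k=2  a_k=1  p_k/q_k = 86/5
…
k=4  a_k=1  p_k/q_k = 757/44
k=5  a_k=4  p_k/q_k = 3699/215
→ (3699, 215).  Check: 3699²=13682601, 296·215²=13682600, difference 1.
(x_2, y_2) = (3699·3699 + 296·215·215, 3699·215 + 215·3699) = (27365201, 1590570)
(x_3, y_3) = (3699·27365201 + 296·215·1590570, 3699·1590570 + 215·27365201) = (202447753299, 11767036645)
(x_4, y_4) = (3699·202447753299 + 296·215·11767036645, 3699·11767036645 + 215·202447753299) = (1497708451540801, 87052535509140)

3699 215
27365201 1590570
202447753299 11767036645
1497708451540801 87052535509140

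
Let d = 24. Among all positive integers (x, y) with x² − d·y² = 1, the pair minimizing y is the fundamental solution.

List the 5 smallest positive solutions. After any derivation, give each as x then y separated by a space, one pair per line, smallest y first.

5 1
49 10
485 99
4801 980
47525 9701

√24 → a₀=4, period (1,8); ℓ=2 even so k=1
a_0=4:  p_0=4·1+0=4,  q_0=4·0+1=1
a_1=1:  p_1=1·4+1=5,  q_1=1·1+0=1
(x₁, y₁) = (5, 1);  5² − 24·1² = 1 ✓
k=2:  x_2 = 5·5+24·1·1 = 49,  y_2 = 5·1+1·5 = 10
k=3:  x_3 = 5·49+24·1·10 = 485,  y_3 = 5·10+1·49 = 99
k=4:  x_4 = 5·485+24·1·99 = 4801,  y_4 = 5·99+1·485 = 980
k=5:  x_5 = 5·4801+24·1·980 = 47525,  y_5 = 5·980+1·4801 = 9701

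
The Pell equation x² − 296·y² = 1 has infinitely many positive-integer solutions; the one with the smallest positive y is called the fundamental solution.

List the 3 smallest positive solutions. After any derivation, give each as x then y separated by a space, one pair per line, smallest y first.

3699 215
27365201 1590570
202447753299 11767036645

√296 → a₀=17, period (4,1,7,1,4,34); ℓ=6 even so k=5
k=0  a_k=17  p_k/q_k = 17/1
…
k=2  a_k=1  p_k/q_k = 86/5
k=3  a_k=7  p_k/q_k = 671/39
k=4  a_k=1  p_k/q_k = 757/44
k=5  a_k=4  p_k/q_k = 3699/215
(x₁, y₁) = (3699, 215);  3699² − 296·215² = 1 ✓
(x_2, y_2) = (3699·3699 + 296·215·215, 3699·215 + 215·3699) = (27365201, 1590570)
(x_3, y_3) = (3699·27365201 + 296·215·1590570, 3699·1590570 + 215·27365201) = (202447753299, 11767036645)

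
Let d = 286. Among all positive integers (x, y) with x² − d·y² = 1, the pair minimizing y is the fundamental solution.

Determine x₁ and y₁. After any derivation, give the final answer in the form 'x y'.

√286 → a₀=16, period (1,10,3,3,2,3,3,10,1,32); ℓ=10 even so k=9
step 0: (16, 1)  from 16·(1,0) + (0,1)
step 1: (17, 1)  from 1·(16,1) + (1,0)
step 2: (186, 11)  from 10·(17,1) + (16,1)
…
step 7: (49703, 2939)  from 3·(15102,893) + (4397,260)
step 8: (512132, 30283)  from 10·(49703,2939) + (15102,893)
step 9: (561835, 33222)  from 1·(512132,30283) + (49703,2939)
fundamental: x₁=561835, y₁=33222  (since 315658567225 − 286·1103701284 = 1)

561835 33222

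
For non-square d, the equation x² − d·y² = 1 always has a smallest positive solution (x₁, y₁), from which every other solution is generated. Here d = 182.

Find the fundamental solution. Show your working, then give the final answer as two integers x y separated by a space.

27 2

[13; 2,26] for √182; ℓ=2 ⇒ convergent index 1
a_0=13:  p_0=13·1+0=13,  q_0=13·0+1=1
a_1=2:  p_1=2·13+1=27,  q_1=2·1+0=2
fundamental: x₁=27, y₁=2  (since 729 − 182·4 = 1)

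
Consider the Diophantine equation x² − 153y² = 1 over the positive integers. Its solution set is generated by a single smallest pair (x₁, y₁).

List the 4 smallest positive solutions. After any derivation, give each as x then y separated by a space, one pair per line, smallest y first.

2177 176
9478657 766304
41270070401 3336487440
179689877047297 14527065547456

√153 → a₀=12, period (2,1,2,2,2,1,2,24); ℓ=8 even so k=7
a_0=12:  p_0=12·1+0=12,  q_0=12·0+1=1
a_1=2:  p_1=2·12+1=25,  q_1=2·1+0=2
…
a_3=2:  p_3=2·37+25=99,  q_3=2·3+2=8
…
a_5=2:  p_5=2·235+99=569,  q_5=2·19+8=46
a_6=1:  p_6=1·569+235=804,  q_6=1·46+19=65
a_7=2:  p_7=2·804+569=2177,  q_7=2·65+46=176
fundamental: x₁=2177, y₁=176  (since 4739329 − 153·30976 = 1)
(x_2, y_2) = (2177·2177 + 153·176·176, 2177·176 + 176·2177) = (9478657, 766304)
(x_3, y_3) = (2177·9478657 + 153·176·766304, 2177·766304 + 176·9478657) = (41270070401, 3336487440)
(x_4, y_4) = (2177·41270070401 + 153·176·3336487440, 2177·3336487440 + 176·41270070401) = (179689877047297, 14527065547456)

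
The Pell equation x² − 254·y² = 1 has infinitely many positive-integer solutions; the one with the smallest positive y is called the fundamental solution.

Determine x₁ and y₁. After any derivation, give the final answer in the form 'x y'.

√254 → a₀=15, period (1,14,1,30); ℓ=4 even so k=3
k=0  a_k=15  p_k/q_k = 15/1
k=1  a_k=1  p_k/q_k = 16/1
k=2  a_k=14  p_k/q_k = 239/15
k=3  a_k=1  p_k/q_k = 255/16
(x₁, y₁) = (255, 16);  255² − 254·16² = 1 ✓

255 16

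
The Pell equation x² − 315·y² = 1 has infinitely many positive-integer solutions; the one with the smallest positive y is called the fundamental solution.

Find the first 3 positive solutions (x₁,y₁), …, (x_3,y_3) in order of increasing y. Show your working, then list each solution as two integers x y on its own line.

√315 → a₀=17, period (1,2,1,34); ℓ=4 even so k=3
i=0: a=17 ⇒ p=17, q=1
…
i=2: a=2 ⇒ p=53, q=3
i=3: a=1 ⇒ p=71, q=4
fundamental: x₁=71, y₁=4  (since 5041 − 315·16 = 1)
k=2:  x_2 = 71·71+315·4·4 = 10081,  y_2 = 71·4+4·71 = 568
k=3:  x_3 = 71·10081+315·4·568 = 1431431,  y_3 = 71·568+4·10081 = 80652

71 4
10081 568
1431431 80652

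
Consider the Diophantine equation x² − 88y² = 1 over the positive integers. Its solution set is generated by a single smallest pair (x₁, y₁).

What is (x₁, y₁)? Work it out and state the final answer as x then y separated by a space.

197 21

[9; 2,1,1,1,2,18] for √88; ℓ=6 ⇒ convergent index 5
k=0  a_k=9  p_k/q_k = 9/1
…
k=3  a_k=1  p_k/q_k = 47/5
k=4  a_k=1  p_k/q_k = 75/8
k=5  a_k=2  p_k/q_k = 197/21
(x₁, y₁) = (197, 21);  197² − 88·21² = 1 ✓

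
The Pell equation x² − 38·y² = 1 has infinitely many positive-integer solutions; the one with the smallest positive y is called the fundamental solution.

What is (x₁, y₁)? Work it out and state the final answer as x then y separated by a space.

37 6

d=38: √d = [6; 6,12] (ℓ=2, even), read p_1/q_1
step 0: (6, 1)  from 6·(1,0) + (0,1)
step 1: (37, 6)  from 6·(6,1) + (1,0)
fundamental: x₁=37, y₁=6  (since 1369 − 38·36 = 1)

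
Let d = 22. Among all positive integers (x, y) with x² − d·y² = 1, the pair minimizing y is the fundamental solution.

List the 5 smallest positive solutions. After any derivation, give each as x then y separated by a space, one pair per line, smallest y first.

d=22: √d = [4; 1,2,4,2,1,8] (ℓ=6, even), read p_5/q_5
k=0  a_k=4  p_k/q_k = 4/1
…
k=4  a_k=2  p_k/q_k = 136/29
k=5  a_k=1  p_k/q_k = 197/42
(x₁, y₁) = (197, 42);  197² − 22·42² = 1 ✓
k=2:  x_2 = 197·197+22·42·42 = 77617,  y_2 = 197·42+42·197 = 16548
k=3:  x_3 = 197·77617+22·42·16548 = 30580901,  y_3 = 197·16548+42·77617 = 6519870
k=4:  x_4 = 197·30580901+22·42·6519870 = 12048797377,  y_4 = 197·6519870+42·30580901 = 2568812232
k=5:  x_5 = 197·12048797377+22·42·2568812232 = 4747195585637,  y_5 = 197·2568812232+42·12048797377 = 1012105499538

197 42
77617 16548
30580901 6519870
12048797377 2568812232
4747195585637 1012105499538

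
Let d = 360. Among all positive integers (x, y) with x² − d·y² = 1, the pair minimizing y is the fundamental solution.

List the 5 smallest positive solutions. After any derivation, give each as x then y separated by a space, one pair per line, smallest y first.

d=360: √d = [18; 1,36] (ℓ=2, even), read p_1/q_1
k=0  a_k=18  p_k/q_k = 18/1
k=1  a_k=1  p_k/q_k = 19/1
→ (19, 1).  Check: 19²=361, 360·1²=360, difference 1.
n=2: (19,1)∘(19,1) = (19·19+360·1·1, 19·1+1·19) = (721,38)
n=3: (721,38)∘(19,1) = (19·721+360·1·38, 19·38+1·721) = (27379,1443)
n=4: (27379,1443)∘(19,1) = (19·27379+360·1·1443, 19·1443+1·27379) = (1039681,54796)
n=5: (1039681,54796)∘(19,1) = (19·1039681+360·1·54796, 19·54796+1·1039681) = (39480499,2080805)

19 1
721 38
27379 1443
1039681 54796
39480499 2080805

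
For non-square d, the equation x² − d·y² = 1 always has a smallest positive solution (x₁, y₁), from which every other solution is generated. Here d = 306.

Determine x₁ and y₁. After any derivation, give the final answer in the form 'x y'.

35 2

√306 = [17; 2,34, …], period ℓ=2 (even) → k=1
k=0  a_k=17  p_k/q_k = 17/1
k=1  a_k=2  p_k/q_k = 35/2
(x₁, y₁) = (35, 2);  35² − 306·2² = 1 ✓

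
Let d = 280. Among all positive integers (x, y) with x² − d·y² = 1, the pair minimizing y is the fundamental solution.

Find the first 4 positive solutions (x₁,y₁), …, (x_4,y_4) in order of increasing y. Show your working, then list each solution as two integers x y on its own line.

251 15
126001 7530
63252251 3780045
31752504001 1897575060

√280 = [16; 1,2,1,2,1,32, …], period ℓ=6 (even) → k=5
k=0  a_k=16  p_k/q_k = 16/1
…
k=3  a_k=1  p_k/q_k = 67/4
k=4  a_k=2  p_k/q_k = 184/11
k=5  a_k=1  p_k/q_k = 251/15
→ (251, 15).  Check: 251²=63001, 280·15²=63000, difference 1.
(251+15√280)^2 = 126001 + 7530√280
(251+15√280)^3 = 63252251 + 3780045√280
(251+15√280)^4 = 31752504001 + 1897575060√280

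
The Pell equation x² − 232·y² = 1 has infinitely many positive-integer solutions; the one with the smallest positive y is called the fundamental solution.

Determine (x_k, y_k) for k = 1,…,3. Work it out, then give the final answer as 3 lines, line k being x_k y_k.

19603 1287
768555217 50458122
30131975818099 1978261129845

√232 → a₀=15, period (4,3,7,3,4,30); ℓ=6 even so k=5
i=0: a=15 ⇒ p=15, q=1
…
i=3: a=7 ⇒ p=1447, q=95
i=4: a=3 ⇒ p=4539, q=298
i=5: a=4 ⇒ p=19603, q=1287
(x₁, y₁) = (19603, 1287);  19603² − 232·1287² = 1 ✓
(19603+1287√232)^2 = 768555217 + 50458122√232
(19603+1287√232)^3 = 30131975818099 + 1978261129845√232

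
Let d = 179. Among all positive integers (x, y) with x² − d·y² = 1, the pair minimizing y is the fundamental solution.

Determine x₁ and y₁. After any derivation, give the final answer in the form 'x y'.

4190210 313191

√179 = [13; 2,1,1,1,3,…,1,2,26, …], period ℓ=14 (even) → k=13
step 0: (13, 1)  from 13·(1,0) + (0,1)
step 1: (27, 2)  from 2·(13,1) + (1,0)
…
step 4: (107, 8)  from 1·(67,5) + (40,3)
…
step 12: (1588459, 118727)  from 1·(1013292,75737) + (575167,42990)
step 13: (4190210, 313191)  from 2·(1588459,118727) + (1013292,75737)
(x₁, y₁) = (4190210, 313191);  4190210² − 179·313191² = 1 ✓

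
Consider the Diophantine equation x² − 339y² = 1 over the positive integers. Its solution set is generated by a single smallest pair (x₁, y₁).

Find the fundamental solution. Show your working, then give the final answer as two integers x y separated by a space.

[18; 2,2,2,1,17,1,2,2,2,36] for √339; ℓ=10 ⇒ convergent index 9
i=0: a=18 ⇒ p=18, q=1
i=1: a=2 ⇒ p=37, q=2
…
i=7: a=2 ⇒ p=17252, q=937
i=8: a=2 ⇒ p=40359, q=2192
i=9: a=2 ⇒ p=97970, q=5321
(x₁, y₁) = (97970, 5321);  97970² − 339·5321² = 1 ✓

97970 5321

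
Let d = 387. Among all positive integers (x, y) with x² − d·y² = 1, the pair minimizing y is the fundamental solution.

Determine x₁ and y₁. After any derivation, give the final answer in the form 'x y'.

3482 177

√387 = [19; 1,2,19,2,1,38, …], period ℓ=6 (even) → k=5
a_0=19:  p_0=19·1+0=19,  q_0=19·0+1=1
a_1=1:  p_1=1·19+1=20,  q_1=1·1+0=1
…
a_4=2:  p_4=2·1141+59=2341,  q_4=2·58+3=119
a_5=1:  p_5=1·2341+1141=3482,  q_5=1·119+58=177
fundamental: x₁=3482, y₁=177  (since 12124324 − 387·31329 = 1)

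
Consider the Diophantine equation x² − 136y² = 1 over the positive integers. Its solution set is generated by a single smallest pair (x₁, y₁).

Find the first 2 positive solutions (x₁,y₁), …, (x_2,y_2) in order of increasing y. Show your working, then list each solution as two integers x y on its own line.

√136 → a₀=11, period (1,1,1,22); ℓ=4 even so k=3
step 0: (11, 1)  from 11·(1,0) + (0,1)
…
step 2: (23, 2)  from 1·(12,1) + (11,1)
step 3: (35, 3)  from 1·(23,2) + (12,1)
→ (35, 3).  Check: 35²=1225, 136·3²=1224, difference 1.
(35+3√136)^2 = 2449 + 210√136

35 3
2449 210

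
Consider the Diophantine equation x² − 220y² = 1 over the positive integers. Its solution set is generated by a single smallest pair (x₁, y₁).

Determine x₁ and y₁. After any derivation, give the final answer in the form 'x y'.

[14; 1,4,1,28] for √220; ℓ=4 ⇒ convergent index 3
a_0=14:  p_0=14·1+0=14,  q_0=14·0+1=1
…
a_2=4:  p_2=4·15+14=74,  q_2=4·1+1=5
a_3=1:  p_3=1·74+15=89,  q_3=1·5+1=6
fundamental: x₁=89, y₁=6  (since 7921 − 220·36 = 1)

89 6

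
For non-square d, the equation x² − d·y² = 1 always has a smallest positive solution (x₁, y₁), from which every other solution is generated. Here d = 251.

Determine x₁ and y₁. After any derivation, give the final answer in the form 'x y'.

3674890 231957

d=251: √d = [15; 1,5,2,1,2,…,5,1,30] (ℓ=14, even), read p_13/q_13
k=0  a_k=15  p_k/q_k = 15/1
k=1  a_k=1  p_k/q_k = 16/1
…
k=3  a_k=2  p_k/q_k = 206/13
…
k=8  a_k=2  p_k/q_k = 61043/3853
…
k=11  a_k=2  p_k/q_k = 577033/36422
k=12  a_k=5  p_k/q_k = 3097857/195535
k=13  a_k=1  p_k/q_k = 3674890/231957
→ (3674890, 231957).  Check: 3674890²=13504816512100, 251·231957²=13504816512099, difference 1.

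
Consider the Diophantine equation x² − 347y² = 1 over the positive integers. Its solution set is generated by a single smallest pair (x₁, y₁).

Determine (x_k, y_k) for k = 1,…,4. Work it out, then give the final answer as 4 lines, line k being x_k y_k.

641602 34443
823306252807 44197395372
1056469876826312026 56714274530897445
1355666371822207590758497 72775983935101527618408

√347 = [18; 1,1,1,2,4,…,1,1,36, …], period ℓ=14 (even) → k=13
i=0: a=18 ⇒ p=18, q=1
i=1: a=1 ⇒ p=19, q=1
i=2: a=1 ⇒ p=37, q=2
…
i=4: a=2 ⇒ p=149, q=8
i=5: a=4 ⇒ p=652, q=35
…
i=9: a=4 ⇒ p=74549, q=4002
…
i=12: a=1 ⇒ p=402885, q=21628
i=13: a=1 ⇒ p=641602, q=34443
→ (641602, 34443).  Check: 641602²=411653126404, 347·34443²=411653126403, difference 1.
(641602+34443√347)^2 = 823306252807 + 44197395372√347
(641602+34443√347)^3 = 1056469876826312026 + 56714274530897445√347
(641602+34443√347)^4 = 1355666371822207590758497 + 72775983935101527618408√347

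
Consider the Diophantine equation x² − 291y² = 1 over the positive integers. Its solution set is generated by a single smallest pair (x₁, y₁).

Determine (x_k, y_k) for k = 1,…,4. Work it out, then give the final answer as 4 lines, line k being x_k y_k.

290 17
168199 9860
97555130 5718783
56581807201 3316884280

[17; 17,34] for √291; ℓ=2 ⇒ convergent index 1
k=0  a_k=17  p_k/q_k = 17/1
k=1  a_k=17  p_k/q_k = 290/17
(x₁, y₁) = (290, 17);  290² − 291·17² = 1 ✓
(x_2, y_2) = (290·290 + 291·17·17, 290·17 + 17·290) = (168199, 9860)
(x_3, y_3) = (290·168199 + 291·17·9860, 290·9860 + 17·168199) = (97555130, 5718783)
(x_4, y_4) = (290·97555130 + 291·17·5718783, 290·5718783 + 17·97555130) = (56581807201, 3316884280)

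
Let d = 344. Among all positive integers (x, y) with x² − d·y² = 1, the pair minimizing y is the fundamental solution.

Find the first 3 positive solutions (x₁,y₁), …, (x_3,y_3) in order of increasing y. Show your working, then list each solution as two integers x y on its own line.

10405 561
216528049 11674410
4505948689285 242944471539

[18; 1,1,4,1,3,1,4,1,1,36] for √344; ℓ=10 ⇒ convergent index 9
k=0  a_k=18  p_k/q_k = 18/1
…
k=2  a_k=1  p_k/q_k = 37/2
…
k=5  a_k=3  p_k/q_k = 779/42
k=6  a_k=1  p_k/q_k = 983/53
k=7  a_k=4  p_k/q_k = 4711/254
k=8  a_k=1  p_k/q_k = 5694/307
k=9  a_k=1  p_k/q_k = 10405/561
fundamental: x₁=10405, y₁=561  (since 108264025 − 344·314721 = 1)
k=2:  x_2 = 10405·10405+344·561·561 = 216528049,  y_2 = 10405·561+561·10405 = 11674410
k=3:  x_3 = 10405·216528049+344·561·11674410 = 4505948689285,  y_3 = 10405·11674410+561·216528049 = 242944471539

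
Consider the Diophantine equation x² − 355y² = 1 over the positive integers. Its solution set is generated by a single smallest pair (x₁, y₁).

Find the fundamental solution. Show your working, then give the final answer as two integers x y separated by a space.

954809 50676

√355 = [18; 1,5,3,3,1,6,1,3,3,5,1,36, …], period ℓ=12 (even) → k=11
step 0: (18, 1)  from 18·(1,0) + (0,1)
step 1: (19, 1)  from 1·(18,1) + (1,0)
step 2: (113, 6)  from 5·(19,1) + (18,1)
step 3: (358, 19)  from 3·(113,6) + (19,1)
step 4: (1187, 63)  from 3·(358,19) + (113,6)
…
step 6: (10457, 555)  from 6·(1545,82) + (1187,63)
…
step 8: (46463, 2466)  from 3·(12002,637) + (10457,555)
…
step 10: (803418, 42641)  from 5·(151391,8035) + (46463,2466)
step 11: (954809, 50676)  from 1·(803418,42641) + (151391,8035)
→ (954809, 50676).  Check: 954809²=911660226481, 355·50676²=911660226480, difference 1.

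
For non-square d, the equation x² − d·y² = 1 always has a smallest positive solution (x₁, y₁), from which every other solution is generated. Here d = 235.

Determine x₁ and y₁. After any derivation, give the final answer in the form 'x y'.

√235 → a₀=15, period (3,30); ℓ=2 even so k=1
i=0: a=15 ⇒ p=15, q=1
i=1: a=3 ⇒ p=46, q=3
→ (46, 3).  Check: 46²=2116, 235·3²=2115, difference 1.

46 3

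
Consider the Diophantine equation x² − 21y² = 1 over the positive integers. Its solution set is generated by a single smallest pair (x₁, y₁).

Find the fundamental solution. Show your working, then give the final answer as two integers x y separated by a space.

55 12

d=21: √d = [4; 1,1,2,1,1,8] (ℓ=6, even), read p_5/q_5
k=0  a_k=4  p_k/q_k = 4/1
k=1  a_k=1  p_k/q_k = 5/1
k=2  a_k=1  p_k/q_k = 9/2
k=3  a_k=2  p_k/q_k = 23/5
k=4  a_k=1  p_k/q_k = 32/7
k=5  a_k=1  p_k/q_k = 55/12
fundamental: x₁=55, y₁=12  (since 3025 − 21·144 = 1)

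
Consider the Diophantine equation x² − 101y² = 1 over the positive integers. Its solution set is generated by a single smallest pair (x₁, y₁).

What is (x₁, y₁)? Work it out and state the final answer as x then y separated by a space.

[10; 20] for √101; ℓ=1 ⇒ convergent index 1
step 0: (10, 1)  from 10·(1,0) + (0,1)
step 1: (201, 20)  from 20·(10,1) + (1,0)
→ (201, 20).  Check: 201²=40401, 101·20²=40400, difference 1.

201 20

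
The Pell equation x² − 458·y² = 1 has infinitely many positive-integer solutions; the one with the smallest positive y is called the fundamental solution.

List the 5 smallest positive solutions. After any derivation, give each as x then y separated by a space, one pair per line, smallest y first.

22899 1070
1048728401 49003860
48029663286099 2244278779210
2199662518128033601 102783479481255720
100740143957198019572499 4707277791038270685350

√458 → a₀=21, period (2,2,42); ℓ=3 odd so k=5
k=0  a_k=21  p_k/q_k = 21/1
k=1  a_k=2  p_k/q_k = 43/2
…
k=3  a_k=42  p_k/q_k = 4537/212
k=4  a_k=2  p_k/q_k = 9181/429
k=5  a_k=2  p_k/q_k = 22899/1070
fundamental: x₁=22899, y₁=1070  (since 524364201 − 458·1144900 = 1)
(22899+1070√458)^2 = 1048728401 + 49003860√458
(22899+1070√458)^3 = 48029663286099 + 2244278779210√458
(22899+1070√458)^4 = 2199662518128033601 + 102783479481255720√458
(22899+1070√458)^5 = 100740143957198019572499 + 4707277791038270685350√458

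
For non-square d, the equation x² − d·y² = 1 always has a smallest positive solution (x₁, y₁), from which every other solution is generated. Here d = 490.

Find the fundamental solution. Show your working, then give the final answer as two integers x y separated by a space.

√490 → a₀=22, period (7,2,1,4,4,4,1,2,7,44); ℓ=10 even so k=9
step 0: (22, 1)  from 22·(1,0) + (0,1)
step 1: (155, 7)  from 7·(22,1) + (1,0)
…
step 3: (487, 22)  from 1·(332,15) + (155,7)
step 4: (2280, 103)  from 4·(487,22) + (332,15)
step 5: (9607, 434)  from 4·(2280,103) + (487,22)
step 6: (40708, 1839)  from 4·(9607,434) + (2280,103)
step 7: (50315, 2273)  from 1·(40708,1839) + (9607,434)
step 8: (141338, 6385)  from 2·(50315,2273) + (40708,1839)
step 9: (1039681, 46968)  from 7·(141338,6385) + (50315,2273)
(x₁, y₁) = (1039681, 46968);  1039681² − 490·46968² = 1 ✓

1039681 46968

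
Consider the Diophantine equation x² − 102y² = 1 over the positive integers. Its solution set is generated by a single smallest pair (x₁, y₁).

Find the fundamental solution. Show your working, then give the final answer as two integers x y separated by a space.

101 10

d=102: √d = [10; 10,20] (ℓ=2, even), read p_1/q_1
a_0=10:  p_0=10·1+0=10,  q_0=10·0+1=1
a_1=10:  p_1=10·10+1=101,  q_1=10·1+0=10
(x₁, y₁) = (101, 10);  101² − 102·10² = 1 ✓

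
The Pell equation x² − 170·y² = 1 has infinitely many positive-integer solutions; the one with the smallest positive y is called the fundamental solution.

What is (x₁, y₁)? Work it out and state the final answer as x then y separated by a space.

339 26

d=170: √d = [13; 26] (ℓ=1, odd), read p_1/q_1
i=0: a=13 ⇒ p=13, q=1
i=1: a=26 ⇒ p=339, q=26
fundamental: x₁=339, y₁=26  (since 114921 − 170·676 = 1)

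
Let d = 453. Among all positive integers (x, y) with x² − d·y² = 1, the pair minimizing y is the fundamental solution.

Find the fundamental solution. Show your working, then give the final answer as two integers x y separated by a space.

[21; 3,1,1,10,14,10,1,1,3,42] for √453; ℓ=10 ⇒ convergent index 9
a_0=21:  p_0=21·1+0=21,  q_0=21·0+1=1
a_1=3:  p_1=3·21+1=64,  q_1=3·1+0=3
a_2=1:  p_2=1·64+21=85,  q_2=1·3+1=4
a_3=1:  p_3=1·85+64=149,  q_3=1·4+3=7
…
a_5=14:  p_5=14·1575+149=22199,  q_5=14·74+7=1043
a_6=10:  p_6=10·22199+1575=223565,  q_6=10·1043+74=10504
…
a_8=1:  p_8=1·245764+223565=469329,  q_8=1·11547+10504=22051
a_9=3:  p_9=3·469329+245764=1653751,  q_9=3·22051+11547=77700
→ (1653751, 77700).  Check: 1653751²=2734892370001, 453·77700²=2734892370000, difference 1.

1653751 77700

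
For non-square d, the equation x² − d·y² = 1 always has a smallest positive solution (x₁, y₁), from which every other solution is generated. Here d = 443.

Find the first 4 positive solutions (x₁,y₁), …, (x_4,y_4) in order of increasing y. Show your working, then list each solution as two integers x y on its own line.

442 21
390727 18564
345402226 16410555
305335177057 14506912056

√443 = [21; 21,42, …], period ℓ=2 (even) → k=1
step 0: (21, 1)  from 21·(1,0) + (0,1)
step 1: (442, 21)  from 21·(21,1) + (1,0)
(x₁, y₁) = (442, 21);  442² − 443·21² = 1 ✓
(442+21√443)^2 = 390727 + 18564√443
(442+21√443)^3 = 345402226 + 16410555√443
(442+21√443)^4 = 305335177057 + 14506912056√443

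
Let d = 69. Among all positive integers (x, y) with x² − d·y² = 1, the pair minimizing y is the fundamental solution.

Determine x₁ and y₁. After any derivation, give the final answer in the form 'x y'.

7775 936

d=69: √d = [8; 3,3,1,4,1,3,3,16] (ℓ=8, even), read p_7/q_7
step 0: (8, 1)  from 8·(1,0) + (0,1)
…
step 3: (108, 13)  from 1·(83,10) + (25,3)
…
step 5: (623, 75)  from 1·(515,62) + (108,13)
step 6: (2384, 287)  from 3·(623,75) + (515,62)
step 7: (7775, 936)  from 3·(2384,287) + (623,75)
fundamental: x₁=7775, y₁=936  (since 60450625 − 69·876096 = 1)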